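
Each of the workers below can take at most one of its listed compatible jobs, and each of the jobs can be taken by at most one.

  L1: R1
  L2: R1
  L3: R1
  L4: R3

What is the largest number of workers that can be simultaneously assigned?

Unit-capacity flow: source→left, listed edges, right→sink; max matching = max flow.
Augmenting path L1→R1 (+1); matched 1.
Augmenting path L4→R3 (+1); matched 2.
No augmenting path remains; maximum matching = 2.
König certificate: {L4, R1} is a vertex cover of size 2 (every listed pair touches it), so no matching can be larger.

2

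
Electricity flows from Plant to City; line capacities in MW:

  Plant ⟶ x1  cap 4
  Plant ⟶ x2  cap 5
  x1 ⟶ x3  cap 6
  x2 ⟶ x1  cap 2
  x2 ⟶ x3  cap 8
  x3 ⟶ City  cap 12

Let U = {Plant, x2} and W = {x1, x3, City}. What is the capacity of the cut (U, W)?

14

Edges leaving {Plant, x2}: Plant→x1 (4), x2→x1 (2), x2→x3 (8).
Cut capacity = 4 + 2 + 8 = 14.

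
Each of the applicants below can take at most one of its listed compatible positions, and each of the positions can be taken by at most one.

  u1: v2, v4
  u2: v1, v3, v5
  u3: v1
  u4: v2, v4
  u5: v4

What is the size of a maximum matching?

4

Unit-capacity flow: source→left, listed edges, right→sink; max matching = max flow.
Augmenting path u1→v2 (+1); matched 1.
Augmenting path u2→v1 (+1); matched 2.
Augmenting path u4→v4 (+1); matched 3.
Augmenting path u3→v1→u2→v3 (+1); matched 4.
No augmenting path remains; maximum matching = 4.
König certificate: {u2, u3, v2, v4} is a vertex cover of size 4 (every listed pair touches it), so no matching can be larger.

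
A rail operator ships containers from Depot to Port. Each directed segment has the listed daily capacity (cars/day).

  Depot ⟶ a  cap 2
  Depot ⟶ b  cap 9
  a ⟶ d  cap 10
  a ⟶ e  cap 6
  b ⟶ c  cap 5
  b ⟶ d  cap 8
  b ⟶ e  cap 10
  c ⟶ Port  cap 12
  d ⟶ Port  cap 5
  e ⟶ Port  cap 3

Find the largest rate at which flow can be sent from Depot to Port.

Augment Depot→a→d→Port: bottleneck 2, flow now 2.
Augment Depot→b→c→Port: bottleneck 5, flow now 7.
Augment Depot→b→d→Port: bottleneck 3, flow now 10.
Augment Depot→b→e→Port: bottleneck 1, flow now 11.
No augmenting path remains; maximum flow = 11.
In the residual graph, reachable from Depot: {Depot}.
Min-cut edges: Depot→a (2), Depot→b (9); capacity 2 + 9 = 11.
This cut is saturated, so no flow can exceed 11.

11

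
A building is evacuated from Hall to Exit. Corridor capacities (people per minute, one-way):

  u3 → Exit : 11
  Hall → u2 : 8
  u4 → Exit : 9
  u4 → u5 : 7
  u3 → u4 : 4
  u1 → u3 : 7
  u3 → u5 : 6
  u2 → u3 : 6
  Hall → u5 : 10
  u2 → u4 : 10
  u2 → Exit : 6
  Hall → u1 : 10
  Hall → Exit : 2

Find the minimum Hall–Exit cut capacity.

17

Augment Hall→Exit: bottleneck 2, flow now 2.
Augment Hall→u2→Exit: bottleneck 6, flow now 8.
Augment Hall→u1→u3→Exit: bottleneck 7, flow now 15.
Augment Hall→u2→u3→Exit: bottleneck 2, flow now 17.
No augmenting path remains; maximum flow = 17.
By max-flow min-cut, the minimum cut capacity equals the max flow.
In the residual graph, reachable from Hall: {Hall, u1, u5}.
Min-cut edges: Hall→u2 (8), Hall→Exit (2), u1→u3 (7); capacity 8 + 2 + 7 = 17.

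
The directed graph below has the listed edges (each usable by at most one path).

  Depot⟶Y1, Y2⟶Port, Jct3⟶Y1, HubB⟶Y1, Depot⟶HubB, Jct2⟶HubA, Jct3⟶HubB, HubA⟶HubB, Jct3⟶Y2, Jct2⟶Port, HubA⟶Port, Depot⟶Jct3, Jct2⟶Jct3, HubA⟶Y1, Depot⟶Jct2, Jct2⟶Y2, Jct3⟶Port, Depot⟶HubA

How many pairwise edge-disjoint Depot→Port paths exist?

Assign every edge capacity 1; by Menger, the answer equals the max flow.
Path Depot→Jct2→Port (+1); total 1.
Path Depot→HubA→Port (+1); total 2.
Path Depot→Jct3→Port (+1); total 3.
No residual Depot→Port path; max flow = 3.
Certifying cut of size 3: {Depot→HubA, Depot→Jct2, Depot→Jct3}.

3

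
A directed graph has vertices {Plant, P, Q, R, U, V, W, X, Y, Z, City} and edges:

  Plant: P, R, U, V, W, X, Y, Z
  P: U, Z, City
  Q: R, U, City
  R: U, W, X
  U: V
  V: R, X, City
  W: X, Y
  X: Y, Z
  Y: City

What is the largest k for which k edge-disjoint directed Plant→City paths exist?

Assign every edge capacity 1; by Menger, the answer equals the max flow.
Path Plant→P→City (+1); total 1.
Path Plant→V→City (+1); total 2.
Path Plant→Y→City (+1); total 3.
No residual Plant→City path; max flow = 3.
Certifying cut of size 3: {Plant→P, V→City, Y→City}.

3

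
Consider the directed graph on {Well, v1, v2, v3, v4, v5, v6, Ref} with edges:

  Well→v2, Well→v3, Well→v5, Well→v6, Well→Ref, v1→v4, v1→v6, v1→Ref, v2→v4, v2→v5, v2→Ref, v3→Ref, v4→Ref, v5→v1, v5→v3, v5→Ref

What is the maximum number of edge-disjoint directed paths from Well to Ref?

Assign every edge capacity 1; by Menger, the answer equals the max flow.
Path Well→Ref (+1); total 1.
Path Well→v2→Ref (+1); total 2.
Path Well→v3→Ref (+1); total 3.
Path Well→v5→Ref (+1); total 4.
No residual Well→Ref path; max flow = 4.
Certifying cut of size 4: {Well→Ref, Well→v2, Well→v3, Well→v5}.

4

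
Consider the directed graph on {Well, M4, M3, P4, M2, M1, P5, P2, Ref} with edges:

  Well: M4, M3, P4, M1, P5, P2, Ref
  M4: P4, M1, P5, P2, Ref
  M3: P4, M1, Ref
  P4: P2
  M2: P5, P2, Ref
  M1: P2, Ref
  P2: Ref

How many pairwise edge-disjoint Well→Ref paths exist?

Assign every edge capacity 1; by Menger, the answer equals the max flow.
Path Well→Ref (+1); total 1.
Path Well→M4→Ref (+1); total 2.
Path Well→M3→Ref (+1); total 3.
Path Well→M1→Ref (+1); total 4.
Path Well→P2→Ref (+1); total 5.
No residual Well→Ref path; max flow = 5.
Certifying cut of size 5: {P2→Ref, Well→M1, Well→M3, Well→M4, Well→Ref}.

5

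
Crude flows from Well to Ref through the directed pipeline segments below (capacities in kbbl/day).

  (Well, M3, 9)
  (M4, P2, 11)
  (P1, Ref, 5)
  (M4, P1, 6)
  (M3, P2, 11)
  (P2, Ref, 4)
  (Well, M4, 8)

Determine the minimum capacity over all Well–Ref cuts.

Augment Well→M4→P2→Ref: bottleneck 4, flow now 4.
Augment Well→M4→P1→Ref: bottleneck 4, flow now 8.
Augment Well→M3→P2→M4→P1→Ref: bottleneck 1, flow now 9. (uses reverse residual edge)
No augmenting path remains; maximum flow = 9.
By max-flow min-cut, the minimum cut capacity equals the max flow.
In the residual graph, reachable from Well: {Well, M4, M3, P2, P1}.
Min-cut edges: P2→Ref (4), P1→Ref (5); capacity 4 + 5 = 9.

9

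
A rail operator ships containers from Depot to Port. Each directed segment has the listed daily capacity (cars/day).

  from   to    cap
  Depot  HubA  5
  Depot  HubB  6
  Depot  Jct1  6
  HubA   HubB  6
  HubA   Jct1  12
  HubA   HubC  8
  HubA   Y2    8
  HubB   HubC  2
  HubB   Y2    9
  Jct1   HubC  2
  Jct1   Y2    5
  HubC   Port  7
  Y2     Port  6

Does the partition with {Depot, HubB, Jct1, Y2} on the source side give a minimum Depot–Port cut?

Given cut capacity: 5 + 2 + 2 + 6 = 15.
Augment Depot→HubA→HubC→Port: bottleneck 5, flow now 5.
Augment Depot→HubB→HubC→Port: bottleneck 2, flow now 7.
Augment Depot→HubB→Y2→Port: bottleneck 4, flow now 11.
Augment Depot→Jct1→Y2→Port: bottleneck 2, flow now 13.
No augmenting path remains; maximum flow = 13.
In the residual graph, reachable from Depot: {Depot, HubA, HubB, Jct1, HubC, Y2}.
Min-cut edges: HubC→Port (7), Y2→Port (6); capacity 7 + 6 = 13.
Cut capacity 15 exceeds the max flow 13, so it is not minimum.

No — its capacity is 15, but the minimum cut has capacity 13.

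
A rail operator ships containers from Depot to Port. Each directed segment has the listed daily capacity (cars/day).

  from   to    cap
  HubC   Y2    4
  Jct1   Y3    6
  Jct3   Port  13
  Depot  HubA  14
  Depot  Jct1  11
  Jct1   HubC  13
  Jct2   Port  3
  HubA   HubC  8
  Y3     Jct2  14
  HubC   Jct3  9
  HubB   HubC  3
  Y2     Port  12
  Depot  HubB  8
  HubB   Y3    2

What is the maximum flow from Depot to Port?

16

Augment Depot→HubA→HubC→Y2→Port: bottleneck 4, flow now 4.
Augment Depot→HubA→HubC→Jct3→Port: bottleneck 4, flow now 8.
Augment Depot→HubB→HubC→Jct3→Port: bottleneck 3, flow now 11.
Augment Depot→HubB→Y3→Jct2→Port: bottleneck 2, flow now 13.
Augment Depot→Jct1→HubC→Jct3→Port: bottleneck 2, flow now 15.
Augment Depot→Jct1→Y3→Jct2→Port: bottleneck 1, flow now 16.
No augmenting path remains; maximum flow = 16.
In the residual graph, reachable from Depot: {Depot, HubA, HubB, Jct1, HubC, Y3, Jct2}.
Min-cut edges: HubC→Y2 (4), HubC→Jct3 (9), Jct2→Port (3); capacity 4 + 9 + 3 = 16.
This cut is saturated, so no flow can exceed 16.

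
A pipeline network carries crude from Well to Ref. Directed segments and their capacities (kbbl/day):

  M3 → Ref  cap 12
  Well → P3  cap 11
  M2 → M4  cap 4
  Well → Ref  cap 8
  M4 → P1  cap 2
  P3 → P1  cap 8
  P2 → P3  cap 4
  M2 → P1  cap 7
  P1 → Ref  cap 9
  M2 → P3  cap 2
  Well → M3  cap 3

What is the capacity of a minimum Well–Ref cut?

19

Augment Well→Ref: bottleneck 8, flow now 8.
Augment Well→M3→Ref: bottleneck 3, flow now 11.
Augment Well→P3→P1→Ref: bottleneck 8, flow now 19.
No augmenting path remains; maximum flow = 19.
By max-flow min-cut, the minimum cut capacity equals the max flow.
In the residual graph, reachable from Well: {Well, P3}.
Min-cut edges: Well→M3 (3), Well→Ref (8), P3→P1 (8); capacity 3 + 8 + 8 = 19.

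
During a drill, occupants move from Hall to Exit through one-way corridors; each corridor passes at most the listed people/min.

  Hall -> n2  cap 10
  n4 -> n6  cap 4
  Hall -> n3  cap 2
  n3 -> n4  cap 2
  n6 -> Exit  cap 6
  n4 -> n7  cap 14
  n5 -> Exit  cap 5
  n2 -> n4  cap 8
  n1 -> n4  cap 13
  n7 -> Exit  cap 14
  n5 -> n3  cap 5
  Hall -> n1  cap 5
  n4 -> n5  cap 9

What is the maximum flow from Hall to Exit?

15

Augment Hall→n1→n4→n5→Exit: bottleneck 5, flow now 5.
Augment Hall→n2→n4→n6→Exit: bottleneck 4, flow now 9.
Augment Hall→n2→n4→n7→Exit: bottleneck 4, flow now 13.
Augment Hall→n3→n4→n7→Exit: bottleneck 2, flow now 15.
No augmenting path remains; maximum flow = 15.
In the residual graph, reachable from Hall: {Hall, n2}.
Min-cut edges: Hall→n1 (5), Hall→n3 (2), n2→n4 (8); capacity 5 + 2 + 8 = 15.
This cut is saturated, so no flow can exceed 15.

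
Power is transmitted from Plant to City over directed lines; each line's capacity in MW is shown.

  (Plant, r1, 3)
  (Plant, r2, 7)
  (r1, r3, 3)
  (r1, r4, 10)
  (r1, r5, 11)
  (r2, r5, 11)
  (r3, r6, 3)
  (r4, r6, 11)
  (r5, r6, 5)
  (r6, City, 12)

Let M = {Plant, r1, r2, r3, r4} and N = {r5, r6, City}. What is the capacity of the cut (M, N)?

36

Edges leaving {Plant, r1, r2, r3, r4}: r1→r5 (11), r2→r5 (11), r3→r6 (3), r4→r6 (11).
Cut capacity = 11 + 11 + 3 + 11 = 36.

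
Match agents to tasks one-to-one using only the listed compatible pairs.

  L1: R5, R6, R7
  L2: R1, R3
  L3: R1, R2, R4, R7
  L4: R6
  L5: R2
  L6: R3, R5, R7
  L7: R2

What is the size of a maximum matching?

6

Unit-capacity flow: source→left, listed edges, right→sink; max matching = max flow.
Augmenting path L1→R5 (+1); matched 1.
Augmenting path L2→R1 (+1); matched 2.
Augmenting path L3→R2 (+1); matched 3.
Augmenting path L4→R6 (+1); matched 4.
Augmenting path L6→R3 (+1); matched 5.
Augmenting path L5→R2→L3→R4 (+1); matched 6.
No augmenting path remains; maximum matching = 6.
König certificate: {L1, L2, L3, L4, L6, R2} is a vertex cover of size 6 (every listed pair touches it), so no matching can be larger.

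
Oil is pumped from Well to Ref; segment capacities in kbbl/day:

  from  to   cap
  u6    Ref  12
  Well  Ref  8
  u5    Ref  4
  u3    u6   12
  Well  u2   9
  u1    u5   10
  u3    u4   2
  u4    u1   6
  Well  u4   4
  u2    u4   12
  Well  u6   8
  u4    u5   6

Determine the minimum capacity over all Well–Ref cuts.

Augment Well→Ref: bottleneck 8, flow now 8.
Augment Well→u6→Ref: bottleneck 8, flow now 16.
Augment Well→u4→u5→Ref: bottleneck 4, flow now 20.
No augmenting path remains; maximum flow = 20.
By max-flow min-cut, the minimum cut capacity equals the max flow.
In the residual graph, reachable from Well: {Well, u1, u2, u4, u5}.
Min-cut edges: Well→u6 (8), Well→Ref (8), u5→Ref (4); capacity 8 + 8 + 4 = 20.

20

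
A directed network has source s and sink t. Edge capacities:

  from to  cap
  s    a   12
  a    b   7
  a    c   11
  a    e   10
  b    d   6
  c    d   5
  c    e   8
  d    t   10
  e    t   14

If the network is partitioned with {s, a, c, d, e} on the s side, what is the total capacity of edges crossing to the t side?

31

Edges leaving {s, a, c, d, e}: a→b (7), d→t (10), e→t (14).
Cut capacity = 7 + 10 + 14 = 31.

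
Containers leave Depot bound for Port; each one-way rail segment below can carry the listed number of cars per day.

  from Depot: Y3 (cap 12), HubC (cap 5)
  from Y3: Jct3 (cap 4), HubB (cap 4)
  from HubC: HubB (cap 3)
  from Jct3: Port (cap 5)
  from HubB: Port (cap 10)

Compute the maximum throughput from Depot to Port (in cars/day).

11

Augment Depot→Y3→Jct3→Port: bottleneck 4, flow now 4.
Augment Depot→Y3→HubB→Port: bottleneck 4, flow now 8.
Augment Depot→HubC→HubB→Port: bottleneck 3, flow now 11.
No augmenting path remains; maximum flow = 11.
In the residual graph, reachable from Depot: {Depot, Y3, HubC}.
Min-cut edges: Y3→Jct3 (4), Y3→HubB (4), HubC→HubB (3); capacity 4 + 4 + 3 = 11.
This cut is saturated, so no flow can exceed 11.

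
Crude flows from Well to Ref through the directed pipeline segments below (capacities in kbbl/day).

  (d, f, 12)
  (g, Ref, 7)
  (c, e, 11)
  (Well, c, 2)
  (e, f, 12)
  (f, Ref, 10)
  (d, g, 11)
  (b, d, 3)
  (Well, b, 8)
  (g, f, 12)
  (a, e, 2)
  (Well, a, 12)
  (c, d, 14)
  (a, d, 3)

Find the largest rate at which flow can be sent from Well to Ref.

10

Augment Well→a→d→f→Ref: bottleneck 3, flow now 3.
Augment Well→a→e→f→Ref: bottleneck 2, flow now 5.
Augment Well→b→d→f→Ref: bottleneck 3, flow now 8.
Augment Well→c→d→f→Ref: bottleneck 2, flow now 10.
No augmenting path remains; maximum flow = 10.
In the residual graph, reachable from Well: {Well, a, b}.
Min-cut edges: Well→c (2), a→d (3), a→e (2), b→d (3); capacity 2 + 3 + 2 + 3 = 10.
This cut is saturated, so no flow can exceed 10.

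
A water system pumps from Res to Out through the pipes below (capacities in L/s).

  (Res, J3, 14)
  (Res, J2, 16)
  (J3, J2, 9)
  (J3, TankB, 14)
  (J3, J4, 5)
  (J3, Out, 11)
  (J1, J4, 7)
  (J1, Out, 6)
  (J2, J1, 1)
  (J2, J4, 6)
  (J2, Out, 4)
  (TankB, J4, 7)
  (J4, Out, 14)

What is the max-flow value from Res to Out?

25

Augment Res→J3→Out: bottleneck 11, flow now 11.
Augment Res→J2→Out: bottleneck 4, flow now 15.
Augment Res→J3→J4→Out: bottleneck 3, flow now 18.
Augment Res→J2→J1→Out: bottleneck 1, flow now 19.
Augment Res→J2→J4→Out: bottleneck 6, flow now 25.
No augmenting path remains; maximum flow = 25.
In the residual graph, reachable from Res: {Res, J2}.
Min-cut edges: Res→J3 (14), J2→J1 (1), J2→J4 (6), J2→Out (4); capacity 14 + 1 + 6 + 4 = 25.
This cut is saturated, so no flow can exceed 25.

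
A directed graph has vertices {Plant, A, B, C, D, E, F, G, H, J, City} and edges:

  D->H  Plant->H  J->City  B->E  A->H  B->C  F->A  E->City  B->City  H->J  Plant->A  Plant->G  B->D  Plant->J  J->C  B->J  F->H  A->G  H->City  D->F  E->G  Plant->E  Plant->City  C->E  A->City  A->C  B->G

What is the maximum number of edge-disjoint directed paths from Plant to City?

5

Assign every edge capacity 1; by Menger, the answer equals the max flow.
Path Plant→City (+1); total 1.
Path Plant→A→City (+1); total 2.
Path Plant→E→City (+1); total 3.
Path Plant→H→City (+1); total 4.
Path Plant→J→City (+1); total 5.
No residual Plant→City path; max flow = 5.
Certifying cut of size 5: {Plant→A, Plant→City, Plant→E, Plant→H, Plant→J}.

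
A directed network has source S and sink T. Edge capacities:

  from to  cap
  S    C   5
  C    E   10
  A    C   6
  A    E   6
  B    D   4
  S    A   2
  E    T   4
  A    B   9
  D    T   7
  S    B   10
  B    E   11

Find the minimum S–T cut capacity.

8

Augment S→A→E→T: bottleneck 2, flow now 2.
Augment S→B→D→T: bottleneck 4, flow now 6.
Augment S→B→E→T: bottleneck 2, flow now 8.
No augmenting path remains; maximum flow = 8.
By max-flow min-cut, the minimum cut capacity equals the max flow.
In the residual graph, reachable from S: {S, A, B, C, E}.
Min-cut edges: B→D (4), E→T (4); capacity 4 + 4 = 8.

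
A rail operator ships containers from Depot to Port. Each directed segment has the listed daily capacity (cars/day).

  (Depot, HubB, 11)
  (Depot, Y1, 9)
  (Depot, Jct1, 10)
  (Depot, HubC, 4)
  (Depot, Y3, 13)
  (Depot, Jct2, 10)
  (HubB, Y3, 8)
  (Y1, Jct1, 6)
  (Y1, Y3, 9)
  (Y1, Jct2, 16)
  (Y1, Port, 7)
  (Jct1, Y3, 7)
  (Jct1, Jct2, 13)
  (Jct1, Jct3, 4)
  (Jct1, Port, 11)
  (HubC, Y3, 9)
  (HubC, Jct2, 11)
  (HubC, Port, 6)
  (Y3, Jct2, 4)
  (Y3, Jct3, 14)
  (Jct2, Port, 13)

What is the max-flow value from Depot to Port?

Augment Depot→Y1→Port: bottleneck 7, flow now 7.
Augment Depot→Jct1→Port: bottleneck 10, flow now 17.
Augment Depot→HubC→Port: bottleneck 4, flow now 21.
Augment Depot→Jct2→Port: bottleneck 10, flow now 31.
Augment Depot→Y1→Jct1→Port: bottleneck 1, flow now 32.
Augment Depot→Y1→Jct2→Port: bottleneck 1, flow now 33.
Augment Depot→Y3→Jct2→Port: bottleneck 2, flow now 35.
No augmenting path remains; maximum flow = 35.
In the residual graph, reachable from Depot: {Depot, HubB, Y1, Jct1, Y3, Jct2, Jct3}.
Min-cut edges: Depot→HubC (4), Y1→Port (7), Jct1→Port (11), Jct2→Port (13); capacity 4 + 7 + 11 + 13 = 35.
This cut is saturated, so no flow can exceed 35.

35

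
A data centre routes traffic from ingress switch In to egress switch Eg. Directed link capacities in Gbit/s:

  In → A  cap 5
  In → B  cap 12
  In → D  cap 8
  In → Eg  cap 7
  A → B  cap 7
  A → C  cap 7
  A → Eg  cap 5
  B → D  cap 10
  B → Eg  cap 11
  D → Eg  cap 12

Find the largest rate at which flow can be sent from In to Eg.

Augment In→Eg: bottleneck 7, flow now 7.
Augment In→A→Eg: bottleneck 5, flow now 12.
Augment In→B→Eg: bottleneck 11, flow now 23.
Augment In→D→Eg: bottleneck 8, flow now 31.
Augment In→B→D→Eg: bottleneck 1, flow now 32.
No augmenting path remains; maximum flow = 32.
In the residual graph, reachable from In: {In}.
Min-cut edges: In→A (5), In→B (12), In→D (8), In→Eg (7); capacity 5 + 12 + 8 + 7 = 32.
This cut is saturated, so no flow can exceed 32.

32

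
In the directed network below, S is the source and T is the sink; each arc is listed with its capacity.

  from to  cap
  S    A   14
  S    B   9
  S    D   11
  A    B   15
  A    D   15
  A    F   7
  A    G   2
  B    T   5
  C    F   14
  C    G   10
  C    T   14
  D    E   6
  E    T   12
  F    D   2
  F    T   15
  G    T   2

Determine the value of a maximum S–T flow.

20

Augment S→B→T: bottleneck 5, flow now 5.
Augment S→A→F→T: bottleneck 7, flow now 12.
Augment S→A→G→T: bottleneck 2, flow now 14.
Augment S→D→E→T: bottleneck 6, flow now 20.
No augmenting path remains; maximum flow = 20.
In the residual graph, reachable from S: {S, A, B, D}.
Min-cut edges: A→F (7), A→G (2), B→T (5), D→E (6); capacity 7 + 2 + 5 + 6 = 20.
This cut is saturated, so no flow can exceed 20.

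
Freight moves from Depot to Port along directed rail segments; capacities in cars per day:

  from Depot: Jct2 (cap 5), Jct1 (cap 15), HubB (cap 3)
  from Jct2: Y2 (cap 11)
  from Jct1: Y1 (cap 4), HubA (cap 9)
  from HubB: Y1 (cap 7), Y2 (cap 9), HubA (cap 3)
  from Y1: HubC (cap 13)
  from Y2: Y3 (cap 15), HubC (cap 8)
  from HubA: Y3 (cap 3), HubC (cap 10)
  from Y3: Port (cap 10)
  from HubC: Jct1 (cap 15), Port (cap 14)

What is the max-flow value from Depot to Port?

Augment Depot→Jct2→Y2→Y3→Port: bottleneck 5, flow now 5.
Augment Depot→Jct1→Y1→HubC→Port: bottleneck 4, flow now 9.
Augment Depot→Jct1→HubA→Y3→Port: bottleneck 3, flow now 12.
Augment Depot→Jct1→HubA→HubC→Port: bottleneck 6, flow now 18.
Augment Depot→HubB→Y1→HubC→Port: bottleneck 3, flow now 21.
No augmenting path remains; maximum flow = 21.
In the residual graph, reachable from Depot: {Depot, Jct1}.
Min-cut edges: Depot→Jct2 (5), Depot→HubB (3), Jct1→Y1 (4), Jct1→HubA (9); capacity 5 + 3 + 4 + 9 = 21.
This cut is saturated, so no flow can exceed 21.

21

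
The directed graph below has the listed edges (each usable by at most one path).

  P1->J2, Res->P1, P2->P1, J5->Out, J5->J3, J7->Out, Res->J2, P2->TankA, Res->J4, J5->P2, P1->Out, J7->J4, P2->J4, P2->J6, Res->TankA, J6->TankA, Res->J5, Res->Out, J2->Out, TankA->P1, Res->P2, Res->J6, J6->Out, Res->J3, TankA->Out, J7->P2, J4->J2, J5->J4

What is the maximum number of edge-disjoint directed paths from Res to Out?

6

Assign every edge capacity 1; by Menger, the answer equals the max flow.
Path Res→Out (+1); total 1.
Path Res→TankA→Out (+1); total 2.
Path Res→P1→Out (+1); total 3.
Path Res→J6→Out (+1); total 4.
Path Res→J5→Out (+1); total 5.
Path Res→J2→Out (+1); total 6.
No residual Res→Out path; max flow = 6.
Certifying cut of size 6: {J2→Out, J6→Out, P1→Out, Res→J5, Res→Out, TankA→Out}.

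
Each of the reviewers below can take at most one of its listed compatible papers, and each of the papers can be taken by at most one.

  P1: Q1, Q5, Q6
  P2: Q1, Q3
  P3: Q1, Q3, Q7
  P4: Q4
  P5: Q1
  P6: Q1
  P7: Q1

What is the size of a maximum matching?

5

Unit-capacity flow: source→left, listed edges, right→sink; max matching = max flow.
Augmenting path P1→Q1 (+1); matched 1.
Augmenting path P2→Q3 (+1); matched 2.
Augmenting path P3→Q7 (+1); matched 3.
Augmenting path P4→Q4 (+1); matched 4.
Augmenting path P5→Q1→P1→Q5 (+1); matched 5.
No augmenting path remains; maximum matching = 5.
König certificate: {P1, P2, P3, P4, Q1} is a vertex cover of size 5 (every listed pair touches it), so no matching can be larger.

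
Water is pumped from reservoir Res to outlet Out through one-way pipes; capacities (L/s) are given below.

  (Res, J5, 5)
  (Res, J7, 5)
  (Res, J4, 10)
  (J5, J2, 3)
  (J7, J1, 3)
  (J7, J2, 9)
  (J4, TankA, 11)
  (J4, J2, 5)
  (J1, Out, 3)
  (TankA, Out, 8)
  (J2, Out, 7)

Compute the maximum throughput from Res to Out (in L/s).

18

Augment Res→J5→J2→Out: bottleneck 3, flow now 3.
Augment Res→J7→J1→Out: bottleneck 3, flow now 6.
Augment Res→J7→J2→Out: bottleneck 2, flow now 8.
Augment Res→J4→TankA→Out: bottleneck 8, flow now 16.
Augment Res→J4→J2→Out: bottleneck 2, flow now 18.
No augmenting path remains; maximum flow = 18.
In the residual graph, reachable from Res: {Res, J5}.
Min-cut edges: Res→J7 (5), Res→J4 (10), J5→J2 (3); capacity 5 + 10 + 3 = 18.
This cut is saturated, so no flow can exceed 18.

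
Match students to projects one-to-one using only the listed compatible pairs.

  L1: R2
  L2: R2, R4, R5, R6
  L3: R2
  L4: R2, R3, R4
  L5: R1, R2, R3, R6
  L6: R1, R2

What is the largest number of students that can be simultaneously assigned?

5

Unit-capacity flow: source→left, listed edges, right→sink; max matching = max flow.
Augmenting path L1→R2 (+1); matched 1.
Augmenting path L2→R4 (+1); matched 2.
Augmenting path L4→R3 (+1); matched 3.
Augmenting path L5→R1 (+1); matched 4.
Augmenting path L6→R1→L5→R6 (+1); matched 5.
No augmenting path remains; maximum matching = 5.
König certificate: {L2, L4, L5, L6, R2} is a vertex cover of size 5 (every listed pair touches it), so no matching can be larger.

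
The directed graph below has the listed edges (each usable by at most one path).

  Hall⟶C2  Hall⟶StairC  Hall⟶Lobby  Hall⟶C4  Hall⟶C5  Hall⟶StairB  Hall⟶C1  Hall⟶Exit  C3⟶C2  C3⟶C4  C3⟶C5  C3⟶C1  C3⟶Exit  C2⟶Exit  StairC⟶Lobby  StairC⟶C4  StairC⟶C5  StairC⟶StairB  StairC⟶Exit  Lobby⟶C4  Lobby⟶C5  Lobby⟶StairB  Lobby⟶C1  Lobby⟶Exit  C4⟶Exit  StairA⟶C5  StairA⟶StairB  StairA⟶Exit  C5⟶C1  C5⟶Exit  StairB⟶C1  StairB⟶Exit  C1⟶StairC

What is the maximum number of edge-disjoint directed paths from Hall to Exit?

Assign every edge capacity 1; by Menger, the answer equals the max flow.
Path Hall→Exit (+1); total 1.
Path Hall→C2→Exit (+1); total 2.
Path Hall→StairC→Exit (+1); total 3.
Path Hall→Lobby→Exit (+1); total 4.
Path Hall→C4→Exit (+1); total 5.
Path Hall→C5→Exit (+1); total 6.
Path Hall→StairB→Exit (+1); total 7.
No residual Hall→Exit path; max flow = 7.
Certifying cut of size 7: {C4→Exit, C5→Exit, Hall→C2, Hall→Exit, Lobby→Exit, StairB→Exit, StairC→Exit}.

7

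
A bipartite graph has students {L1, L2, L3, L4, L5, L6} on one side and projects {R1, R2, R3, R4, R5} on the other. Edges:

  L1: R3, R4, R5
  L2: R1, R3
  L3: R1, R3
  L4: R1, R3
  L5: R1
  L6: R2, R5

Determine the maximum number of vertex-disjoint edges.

4

Unit-capacity flow: source→left, listed edges, right→sink; max matching = max flow.
Augmenting path L1→R3 (+1); matched 1.
Augmenting path L2→R1 (+1); matched 2.
Augmenting path L6→R2 (+1); matched 3.
Augmenting path L3→R3→L1→R4 (+1); matched 4.
No augmenting path remains; maximum matching = 4.
König certificate: {L1, L6, R1, R3} is a vertex cover of size 4 (every listed pair touches it), so no matching can be larger.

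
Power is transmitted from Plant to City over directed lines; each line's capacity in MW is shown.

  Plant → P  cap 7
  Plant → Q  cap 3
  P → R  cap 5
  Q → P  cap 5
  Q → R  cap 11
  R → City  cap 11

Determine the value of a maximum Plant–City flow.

8

Augment Plant→P→R→City: bottleneck 5, flow now 5.
Augment Plant→Q→R→City: bottleneck 3, flow now 8.
No augmenting path remains; maximum flow = 8.
In the residual graph, reachable from Plant: {Plant, P}.
Min-cut edges: Plant→Q (3), P→R (5); capacity 3 + 5 = 8.
This cut is saturated, so no flow can exceed 8.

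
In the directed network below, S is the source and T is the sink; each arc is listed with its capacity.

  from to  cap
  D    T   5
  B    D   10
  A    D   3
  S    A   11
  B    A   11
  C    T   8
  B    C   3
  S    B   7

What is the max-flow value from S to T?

Augment S→A→D→T: bottleneck 3, flow now 3.
Augment S→B→C→T: bottleneck 3, flow now 6.
Augment S→B→D→T: bottleneck 2, flow now 8.
No augmenting path remains; maximum flow = 8.
In the residual graph, reachable from S: {S, A, B, D}.
Min-cut edges: B→C (3), D→T (5); capacity 3 + 5 = 8.
This cut is saturated, so no flow can exceed 8.

8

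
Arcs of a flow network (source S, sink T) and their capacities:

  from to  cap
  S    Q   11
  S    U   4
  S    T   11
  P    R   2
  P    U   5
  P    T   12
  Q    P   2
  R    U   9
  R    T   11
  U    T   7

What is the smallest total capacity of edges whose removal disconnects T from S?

17

Augment S→T: bottleneck 11, flow now 11.
Augment S→U→T: bottleneck 4, flow now 15.
Augment S→Q→P→T: bottleneck 2, flow now 17.
No augmenting path remains; maximum flow = 17.
By max-flow min-cut, the minimum cut capacity equals the max flow.
In the residual graph, reachable from S: {S, Q}.
Min-cut edges: S→U (4), S→T (11), Q→P (2); capacity 4 + 11 + 2 = 17.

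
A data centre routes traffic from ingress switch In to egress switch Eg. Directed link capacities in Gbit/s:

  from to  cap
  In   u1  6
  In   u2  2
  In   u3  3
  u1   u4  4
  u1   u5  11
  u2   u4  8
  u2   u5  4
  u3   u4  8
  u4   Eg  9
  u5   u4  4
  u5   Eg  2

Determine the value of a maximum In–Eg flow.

11

Augment In→u1→u4→Eg: bottleneck 4, flow now 4.
Augment In→u1→u5→Eg: bottleneck 2, flow now 6.
Augment In→u2→u4→Eg: bottleneck 2, flow now 8.
Augment In→u3→u4→Eg: bottleneck 3, flow now 11.
No augmenting path remains; maximum flow = 11.
In the residual graph, reachable from In: {In}.
Min-cut edges: In→u1 (6), In→u2 (2), In→u3 (3); capacity 6 + 2 + 3 = 11.
This cut is saturated, so no flow can exceed 11.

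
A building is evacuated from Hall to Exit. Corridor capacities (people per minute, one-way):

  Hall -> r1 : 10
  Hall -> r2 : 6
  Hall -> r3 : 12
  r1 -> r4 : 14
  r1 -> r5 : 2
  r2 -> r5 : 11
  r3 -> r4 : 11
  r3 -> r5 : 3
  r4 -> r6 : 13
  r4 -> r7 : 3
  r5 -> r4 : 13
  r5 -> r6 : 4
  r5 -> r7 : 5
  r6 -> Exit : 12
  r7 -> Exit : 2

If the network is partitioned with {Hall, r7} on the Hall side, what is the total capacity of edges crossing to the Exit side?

Edges leaving {Hall, r7}: Hall→r1 (10), Hall→r2 (6), Hall→r3 (12), r7→Exit (2).
Cut capacity = 10 + 6 + 12 + 2 = 30.

30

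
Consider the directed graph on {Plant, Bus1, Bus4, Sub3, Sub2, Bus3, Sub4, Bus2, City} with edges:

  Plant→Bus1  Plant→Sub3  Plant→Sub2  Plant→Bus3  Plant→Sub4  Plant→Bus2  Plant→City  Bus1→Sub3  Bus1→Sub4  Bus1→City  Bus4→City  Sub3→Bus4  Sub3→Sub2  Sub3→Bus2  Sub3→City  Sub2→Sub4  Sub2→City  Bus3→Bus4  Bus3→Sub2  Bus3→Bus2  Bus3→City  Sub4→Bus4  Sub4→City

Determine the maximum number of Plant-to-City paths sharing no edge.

6

Assign every edge capacity 1; by Menger, the answer equals the max flow.
Path Plant→City (+1); total 1.
Path Plant→Bus1→City (+1); total 2.
Path Plant→Sub3→City (+1); total 3.
Path Plant→Sub2→City (+1); total 4.
Path Plant→Bus3→City (+1); total 5.
Path Plant→Sub4→City (+1); total 6.
No residual Plant→City path; max flow = 6.
Certifying cut of size 6: {Plant→Bus1, Plant→Bus3, Plant→City, Plant→Sub2, Plant→Sub3, Plant→Sub4}.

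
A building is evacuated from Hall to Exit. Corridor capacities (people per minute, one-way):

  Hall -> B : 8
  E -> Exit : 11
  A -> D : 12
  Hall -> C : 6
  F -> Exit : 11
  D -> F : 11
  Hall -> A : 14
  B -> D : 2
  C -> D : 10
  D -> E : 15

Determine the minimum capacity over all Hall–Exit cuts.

20

Augment Hall→A→D→E→Exit: bottleneck 11, flow now 11.
Augment Hall→A→D→F→Exit: bottleneck 1, flow now 12.
Augment Hall→B→D→F→Exit: bottleneck 2, flow now 14.
Augment Hall→C→D→F→Exit: bottleneck 6, flow now 20.
No augmenting path remains; maximum flow = 20.
By max-flow min-cut, the minimum cut capacity equals the max flow.
In the residual graph, reachable from Hall: {Hall, A, B}.
Min-cut edges: Hall→C (6), A→D (12), B→D (2); capacity 6 + 12 + 2 = 20.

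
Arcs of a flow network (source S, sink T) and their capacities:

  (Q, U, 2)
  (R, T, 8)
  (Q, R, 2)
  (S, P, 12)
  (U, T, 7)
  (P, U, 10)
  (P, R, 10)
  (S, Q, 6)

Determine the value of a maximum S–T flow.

15

Augment S→P→R→T: bottleneck 8, flow now 8.
Augment S→P→U→T: bottleneck 4, flow now 12.
Augment S→Q→U→T: bottleneck 2, flow now 14.
Augment S→Q→R→P→U→T: bottleneck 1, flow now 15. (uses reverse residual edge)
No augmenting path remains; maximum flow = 15.
In the residual graph, reachable from S: {S, P, Q, R, U}.
Min-cut edges: R→T (8), U→T (7); capacity 8 + 7 = 15.
This cut is saturated, so no flow can exceed 15.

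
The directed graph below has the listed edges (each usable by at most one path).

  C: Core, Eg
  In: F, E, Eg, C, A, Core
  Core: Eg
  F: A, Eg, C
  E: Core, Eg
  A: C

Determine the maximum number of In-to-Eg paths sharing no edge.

Assign every edge capacity 1; by Menger, the answer equals the max flow.
Path In→Eg (+1); total 1.
Path In→F→Eg (+1); total 2.
Path In→E→Eg (+1); total 3.
Path In→Core→Eg (+1); total 4.
Path In→C→Eg (+1); total 5.
No residual In→Eg path; max flow = 5.
Certifying cut of size 5: {C→Eg, Core→Eg, In→E, In→Eg, In→F}.

5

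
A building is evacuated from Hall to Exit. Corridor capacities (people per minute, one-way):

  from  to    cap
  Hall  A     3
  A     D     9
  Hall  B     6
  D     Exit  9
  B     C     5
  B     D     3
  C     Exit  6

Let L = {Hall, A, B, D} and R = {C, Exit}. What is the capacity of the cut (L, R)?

Edges leaving {Hall, A, B, D}: B→C (5), D→Exit (9).
Cut capacity = 5 + 9 = 14.

14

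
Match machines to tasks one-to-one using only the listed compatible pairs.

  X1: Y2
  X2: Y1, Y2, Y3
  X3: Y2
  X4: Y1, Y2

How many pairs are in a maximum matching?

3

Unit-capacity flow: source→left, listed edges, right→sink; max matching = max flow.
Augmenting path X1→Y2 (+1); matched 1.
Augmenting path X2→Y1 (+1); matched 2.
Augmenting path X4→Y1→X2→Y3 (+1); matched 3.
No augmenting path remains; maximum matching = 3.
König certificate: {X2, X4, Y2} is a vertex cover of size 3 (every listed pair touches it), so no matching can be larger.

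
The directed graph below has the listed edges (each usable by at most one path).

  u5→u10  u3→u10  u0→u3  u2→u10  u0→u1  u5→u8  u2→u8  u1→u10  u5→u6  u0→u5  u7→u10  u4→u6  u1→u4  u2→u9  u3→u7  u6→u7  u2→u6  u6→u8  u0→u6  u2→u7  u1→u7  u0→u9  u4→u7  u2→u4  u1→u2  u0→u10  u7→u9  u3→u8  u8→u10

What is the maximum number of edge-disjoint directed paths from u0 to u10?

5

Assign every edge capacity 1; by Menger, the answer equals the max flow.
Path u0→u10 (+1); total 1.
Path u0→u1→u10 (+1); total 2.
Path u0→u3→u10 (+1); total 3.
Path u0→u5→u10 (+1); total 4.
Path u0→u6→u7→u10 (+1); total 5.
No residual u0→u10 path; max flow = 5.
Certifying cut of size 5: {u0→u1, u0→u10, u0→u3, u0→u5, u0→u6}.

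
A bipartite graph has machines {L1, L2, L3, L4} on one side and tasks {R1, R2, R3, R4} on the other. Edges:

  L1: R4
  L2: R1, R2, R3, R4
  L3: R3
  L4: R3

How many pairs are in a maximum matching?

Unit-capacity flow: source→left, listed edges, right→sink; max matching = max flow.
Augmenting path L1→R4 (+1); matched 1.
Augmenting path L2→R1 (+1); matched 2.
Augmenting path L3→R3 (+1); matched 3.
No augmenting path remains; maximum matching = 3.
König certificate: {L1, L2, R3} is a vertex cover of size 3 (every listed pair touches it), so no matching can be larger.

3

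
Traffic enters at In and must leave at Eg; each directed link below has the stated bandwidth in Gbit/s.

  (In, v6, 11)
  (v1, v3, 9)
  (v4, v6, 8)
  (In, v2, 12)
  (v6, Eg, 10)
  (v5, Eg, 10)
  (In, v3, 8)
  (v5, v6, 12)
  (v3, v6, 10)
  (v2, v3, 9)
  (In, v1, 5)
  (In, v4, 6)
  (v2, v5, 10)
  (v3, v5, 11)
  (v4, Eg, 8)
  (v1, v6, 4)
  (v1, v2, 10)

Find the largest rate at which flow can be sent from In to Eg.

26

Augment In→v4→Eg: bottleneck 6, flow now 6.
Augment In→v6→Eg: bottleneck 10, flow now 16.
Augment In→v2→v5→Eg: bottleneck 10, flow now 26.
No augmenting path remains; maximum flow = 26.
In the residual graph, reachable from In: {In, v1, v2, v3, v5, v6}.
Min-cut edges: In→v4 (6), v5→Eg (10), v6→Eg (10); capacity 6 + 10 + 10 = 26.
This cut is saturated, so no flow can exceed 26.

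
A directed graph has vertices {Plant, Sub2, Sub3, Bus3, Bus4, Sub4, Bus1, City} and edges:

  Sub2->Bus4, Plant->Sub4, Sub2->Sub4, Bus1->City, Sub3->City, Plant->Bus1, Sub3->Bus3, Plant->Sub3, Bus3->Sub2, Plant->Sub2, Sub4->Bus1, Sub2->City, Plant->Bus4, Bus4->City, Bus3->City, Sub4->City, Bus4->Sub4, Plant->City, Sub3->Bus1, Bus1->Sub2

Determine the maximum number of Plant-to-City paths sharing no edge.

6

Assign every edge capacity 1; by Menger, the answer equals the max flow.
Path Plant→City (+1); total 1.
Path Plant→Sub2→City (+1); total 2.
Path Plant→Sub3→City (+1); total 3.
Path Plant→Bus4→City (+1); total 4.
Path Plant→Sub4→City (+1); total 5.
Path Plant→Bus1→City (+1); total 6.
No residual Plant→City path; max flow = 6.
Certifying cut of size 6: {Plant→Bus1, Plant→Bus4, Plant→City, Plant→Sub2, Plant→Sub3, Plant→Sub4}.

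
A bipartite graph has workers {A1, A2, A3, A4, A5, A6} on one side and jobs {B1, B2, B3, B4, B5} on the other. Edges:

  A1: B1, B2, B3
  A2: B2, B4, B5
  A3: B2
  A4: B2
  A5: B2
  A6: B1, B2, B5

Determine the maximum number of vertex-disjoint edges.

4

Unit-capacity flow: source→left, listed edges, right→sink; max matching = max flow.
Augmenting path A1→B1 (+1); matched 1.
Augmenting path A2→B2 (+1); matched 2.
Augmenting path A6→B5 (+1); matched 3.
Augmenting path A3→B2→A2→B4 (+1); matched 4.
No augmenting path remains; maximum matching = 4.
König certificate: {A1, A2, A6, B2} is a vertex cover of size 4 (every listed pair touches it), so no matching can be larger.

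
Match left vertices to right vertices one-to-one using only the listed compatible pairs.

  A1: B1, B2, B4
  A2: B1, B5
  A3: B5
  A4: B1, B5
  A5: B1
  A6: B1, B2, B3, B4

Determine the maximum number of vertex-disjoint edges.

Unit-capacity flow: source→left, listed edges, right→sink; max matching = max flow.
Augmenting path A1→B1 (+1); matched 1.
Augmenting path A2→B5 (+1); matched 2.
Augmenting path A6→B2 (+1); matched 3.
Augmenting path A4→B1→A1→B4 (+1); matched 4.
No augmenting path remains; maximum matching = 4.
König certificate: {A1, A6, B1, B5} is a vertex cover of size 4 (every listed pair touches it), so no matching can be larger.

4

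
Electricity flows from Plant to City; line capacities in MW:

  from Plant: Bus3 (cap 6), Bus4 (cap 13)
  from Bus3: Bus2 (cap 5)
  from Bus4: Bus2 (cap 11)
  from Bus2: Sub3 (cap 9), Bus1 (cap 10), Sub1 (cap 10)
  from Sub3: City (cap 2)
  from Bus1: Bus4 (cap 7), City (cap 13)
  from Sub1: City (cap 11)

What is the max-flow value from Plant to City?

Augment Plant→Bus3→Bus2→Sub3→City: bottleneck 2, flow now 2.
Augment Plant→Bus3→Bus2→Bus1→City: bottleneck 3, flow now 5.
Augment Plant→Bus4→Bus2→Bus1→City: bottleneck 7, flow now 12.
Augment Plant→Bus4→Bus2→Sub1→City: bottleneck 4, flow now 16.
No augmenting path remains; maximum flow = 16.
In the residual graph, reachable from Plant: {Plant, Bus3, Bus4}.
Min-cut edges: Bus3→Bus2 (5), Bus4→Bus2 (11); capacity 5 + 11 = 16.
This cut is saturated, so no flow can exceed 16.

16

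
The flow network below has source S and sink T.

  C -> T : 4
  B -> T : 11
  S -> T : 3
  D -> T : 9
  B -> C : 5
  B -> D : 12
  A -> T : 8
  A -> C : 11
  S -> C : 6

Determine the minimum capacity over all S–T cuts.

Augment S→T: bottleneck 3, flow now 3.
Augment S→C→T: bottleneck 4, flow now 7.
No augmenting path remains; maximum flow = 7.
By max-flow min-cut, the minimum cut capacity equals the max flow.
In the residual graph, reachable from S: {S, C}.
Min-cut edges: S→T (3), C→T (4); capacity 3 + 4 = 7.

7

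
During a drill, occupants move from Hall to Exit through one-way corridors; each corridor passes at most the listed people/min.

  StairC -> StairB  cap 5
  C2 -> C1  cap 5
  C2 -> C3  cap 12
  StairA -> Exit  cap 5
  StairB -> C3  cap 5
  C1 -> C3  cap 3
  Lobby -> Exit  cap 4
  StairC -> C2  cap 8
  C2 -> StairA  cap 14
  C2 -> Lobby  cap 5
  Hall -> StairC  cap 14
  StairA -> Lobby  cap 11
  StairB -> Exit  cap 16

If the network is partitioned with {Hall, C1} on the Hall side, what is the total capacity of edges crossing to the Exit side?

Edges leaving {Hall, C1}: Hall→StairC (14), C1→C3 (3).
Cut capacity = 14 + 3 = 17.

17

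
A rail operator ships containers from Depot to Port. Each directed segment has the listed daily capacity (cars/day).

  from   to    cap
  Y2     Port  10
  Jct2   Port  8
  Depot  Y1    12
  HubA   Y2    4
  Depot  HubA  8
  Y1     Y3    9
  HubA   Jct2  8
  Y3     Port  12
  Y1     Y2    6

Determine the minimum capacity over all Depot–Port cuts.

20

Augment Depot→Y1→Y3→Port: bottleneck 9, flow now 9.
Augment Depot→Y1→Y2→Port: bottleneck 3, flow now 12.
Augment Depot→HubA→Jct2→Port: bottleneck 8, flow now 20.
No augmenting path remains; maximum flow = 20.
By max-flow min-cut, the minimum cut capacity equals the max flow.
In the residual graph, reachable from Depot: {Depot}.
Min-cut edges: Depot→Y1 (12), Depot→HubA (8); capacity 12 + 8 = 20.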